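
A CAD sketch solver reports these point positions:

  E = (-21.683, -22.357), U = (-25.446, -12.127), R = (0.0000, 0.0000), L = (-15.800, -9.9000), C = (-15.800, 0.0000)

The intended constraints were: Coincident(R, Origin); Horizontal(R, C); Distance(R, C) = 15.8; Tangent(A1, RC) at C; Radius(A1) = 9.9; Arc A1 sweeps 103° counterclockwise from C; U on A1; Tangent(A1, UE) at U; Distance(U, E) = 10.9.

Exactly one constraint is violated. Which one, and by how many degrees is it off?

Tangent(A1, UE) at U — off by 7.20°.

R = (0.00, 0.00) ✓; R.y = 0.00, C.y = 0.00 ✓; |RC| = 15.80 ✓; ∠(LC, CR) = 90.00° ✓; |LC| = 9.900 ✓; bearing(L→U) − bearing(L→C) = 103.0° ✓; |LU| = 9.900 ✓; ∠(LU, UE) = 82.80° ✗; |UE| = 10.90 ✓.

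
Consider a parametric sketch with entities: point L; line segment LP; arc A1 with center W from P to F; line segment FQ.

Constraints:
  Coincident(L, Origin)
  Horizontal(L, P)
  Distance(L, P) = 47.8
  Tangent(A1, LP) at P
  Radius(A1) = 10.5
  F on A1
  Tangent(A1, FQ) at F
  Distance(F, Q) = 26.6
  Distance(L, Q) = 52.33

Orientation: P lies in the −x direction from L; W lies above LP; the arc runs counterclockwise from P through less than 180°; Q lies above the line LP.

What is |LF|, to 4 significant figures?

38.72

L is at the origin; LP is horizontal with |LP| = 47.8 and P on the −x side, so P = (-47.80, 0.000). The tangent condition forces WP to be normal to LP, so W = P + (0, 10.5) = (-47.80, 10.50). Since WF ⟂ FQ (tangency), |WQ| = √(10.5² + 26.6²) = 28.60 regardless of where F sits on A1. So Q lies on both circle(L, 52.33) and circle(W, 28.60); the above-LP intersection is Q = (-37.02, 36.99). F is the foot of the tangent from Q: F = (-37.30, 10.39).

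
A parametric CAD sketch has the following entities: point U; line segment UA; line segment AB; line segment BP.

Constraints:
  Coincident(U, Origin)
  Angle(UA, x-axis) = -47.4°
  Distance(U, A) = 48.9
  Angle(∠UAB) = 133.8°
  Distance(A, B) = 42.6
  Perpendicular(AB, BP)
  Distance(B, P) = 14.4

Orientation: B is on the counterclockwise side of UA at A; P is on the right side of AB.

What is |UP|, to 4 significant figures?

91.18

∠UAB = 133.8°, so AB runs at -47.4° + (180° − 133.8°) = -1.200° from the x-axis; with |AB| = 42.6, B = A + 42.6·(cos -1.200°, sin -1.200°) = (75.69, -36.89). AB is perpendicular to BP; with |BP| = 14.4 on the right of AB, P = B + 14.4·(-0.02094, -0.9998) = (75.39, -51.28). Then |UP| = |P − U| = 91.18.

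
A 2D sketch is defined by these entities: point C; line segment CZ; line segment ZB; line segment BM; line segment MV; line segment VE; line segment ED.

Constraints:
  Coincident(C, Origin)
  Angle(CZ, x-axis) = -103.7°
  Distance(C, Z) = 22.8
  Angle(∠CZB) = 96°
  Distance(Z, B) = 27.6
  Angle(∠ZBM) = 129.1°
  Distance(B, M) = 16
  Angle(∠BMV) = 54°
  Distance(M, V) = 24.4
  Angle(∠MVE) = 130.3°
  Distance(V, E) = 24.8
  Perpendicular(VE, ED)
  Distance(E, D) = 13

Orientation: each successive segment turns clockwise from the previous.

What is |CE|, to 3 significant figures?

27.0

C is at the origin; CZ runs at -103.7° with length 22.8, so Z = (-5.40, -22.2). ∠CZB = 96.0° gives ZB at 172° from the x-axis; with |ZB| = 27.6, B = (-32.8, -18.5). ∠ZBM = 129.1° gives BM at 121° from the x-axis; with |BM| = 16.0, M = (-41.1, -4.80). ∠BMV = 54.0° gives MV at -4.60° from the x-axis; with |MV| = 24.4, V = (-16.8, -6.75). ∠MVE = 130.3° gives VE at -54.3° from the x-axis; with |VE| = 24.8, E = (-2.29, -26.9). Then |CE| = |E − C| = 27.0.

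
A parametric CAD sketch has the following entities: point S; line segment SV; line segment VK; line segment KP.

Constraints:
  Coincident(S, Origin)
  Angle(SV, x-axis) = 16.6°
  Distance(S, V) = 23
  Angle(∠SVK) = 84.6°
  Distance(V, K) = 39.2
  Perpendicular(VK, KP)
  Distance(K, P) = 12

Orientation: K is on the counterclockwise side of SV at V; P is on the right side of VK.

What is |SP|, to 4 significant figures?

50.89

S is at the origin; SV runs at 16.6° with length 23.0, so V = 23.0·(cos 16.6°, sin 16.6°) = (22.04, 6.571). ∠SVK = 84.6°, so VK runs at 16.6° + (180° − 84.6°) = 112.0° from the x-axis; with |VK| = 39.2, K = V + 39.2·(cos 112.0°, sin 112.0°) = (7.357, 42.92). The perpendicularity gives KP at right angles to VK; with |KP| = 12.0 on the right of VK, P = K + 12.0·(0.9272, 0.3746) = (18.48, 47.41). Then |SP| = |P − S| = 50.89.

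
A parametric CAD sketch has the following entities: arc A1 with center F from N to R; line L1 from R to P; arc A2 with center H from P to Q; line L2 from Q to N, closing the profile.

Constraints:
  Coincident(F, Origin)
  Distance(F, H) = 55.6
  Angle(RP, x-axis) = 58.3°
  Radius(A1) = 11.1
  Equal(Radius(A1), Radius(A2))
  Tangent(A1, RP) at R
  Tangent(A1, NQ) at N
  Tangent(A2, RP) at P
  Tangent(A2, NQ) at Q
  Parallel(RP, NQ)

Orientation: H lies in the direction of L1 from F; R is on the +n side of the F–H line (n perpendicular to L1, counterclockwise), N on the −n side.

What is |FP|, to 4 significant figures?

56.70

Tangency of A1 to both parallel lines with radius 11.1 puts R and N at F ± 11.1·n: R = (-9.444, 5.833), N = (9.444, -5.833). Equal radii place P and Q the same way about H: P = H + 11.1·n = (19.77, 53.14), Q = H − 11.1·n = (38.66, 41.47). Then |FP| = |P − F| = 56.70.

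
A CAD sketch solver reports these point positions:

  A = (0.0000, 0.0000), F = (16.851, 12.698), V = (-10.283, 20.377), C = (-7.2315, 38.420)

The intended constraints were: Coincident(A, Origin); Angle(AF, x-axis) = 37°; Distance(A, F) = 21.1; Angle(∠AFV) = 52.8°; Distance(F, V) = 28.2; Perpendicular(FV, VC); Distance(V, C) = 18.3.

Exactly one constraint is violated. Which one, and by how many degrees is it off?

Perpendicular(FV, VC) — off by 6.20°.

A = (0.00, 0.00) ✓; AF at 37.00° ✓; |AF| = 21.10 ✓; ∠AFV = 52.80° ✓; |FV| = 28.20 ✓; ∠(FV, VC) = 83.80° ✗; |VC| = 18.30 ✓.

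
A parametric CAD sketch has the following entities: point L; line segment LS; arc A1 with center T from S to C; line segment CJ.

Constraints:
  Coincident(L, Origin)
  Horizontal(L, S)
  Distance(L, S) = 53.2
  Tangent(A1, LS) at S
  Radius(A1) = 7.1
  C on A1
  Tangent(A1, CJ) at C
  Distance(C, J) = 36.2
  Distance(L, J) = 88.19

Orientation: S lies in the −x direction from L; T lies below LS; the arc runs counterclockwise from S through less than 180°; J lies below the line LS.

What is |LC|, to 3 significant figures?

58.3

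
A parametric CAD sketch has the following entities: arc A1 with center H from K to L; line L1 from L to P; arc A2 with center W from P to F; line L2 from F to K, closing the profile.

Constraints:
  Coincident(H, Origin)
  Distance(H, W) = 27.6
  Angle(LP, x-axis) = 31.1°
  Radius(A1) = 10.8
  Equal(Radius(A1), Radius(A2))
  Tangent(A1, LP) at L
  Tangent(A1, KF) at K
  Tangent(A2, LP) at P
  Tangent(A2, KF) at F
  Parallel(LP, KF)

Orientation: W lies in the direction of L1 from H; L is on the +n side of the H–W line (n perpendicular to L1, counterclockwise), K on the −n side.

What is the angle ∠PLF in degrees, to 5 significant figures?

38.047°

Tangency of A1 to both parallel lines with radius 10.8 puts L and K at H ± 10.8·n: L = (-5.5786, 9.2477), K = (5.5786, -9.2477). Equal radii place P and F the same way about W: P = W + 10.8·n = (18.054, 23.504), F = W − 10.8·n = (29.212, 5.0086). Then cos ∠PLF = LP·LF / (|LP||LF|), giving 38.047°.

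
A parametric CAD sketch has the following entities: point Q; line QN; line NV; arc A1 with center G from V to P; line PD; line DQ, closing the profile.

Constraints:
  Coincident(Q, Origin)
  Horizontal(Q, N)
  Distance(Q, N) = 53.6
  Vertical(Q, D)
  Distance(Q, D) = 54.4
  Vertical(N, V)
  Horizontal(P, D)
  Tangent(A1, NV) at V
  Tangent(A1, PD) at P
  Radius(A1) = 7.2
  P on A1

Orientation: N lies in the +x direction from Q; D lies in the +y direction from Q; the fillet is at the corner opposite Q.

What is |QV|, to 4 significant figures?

71.42

The virtual corner opposite Q is at (53.60, 54.40). Tangency of A1 to NV means the radius GV is perpendicular to NV and the tangent condition forces GP to be normal to PD, with radius 7.2, so the center G sits 7.2 in from both sides at G = (46.40, 47.20). That places the tangent points at V = (53.60, 47.20) on NV and P = (46.40, 54.40) on PD. Then |QV| = |V − Q| = 71.42.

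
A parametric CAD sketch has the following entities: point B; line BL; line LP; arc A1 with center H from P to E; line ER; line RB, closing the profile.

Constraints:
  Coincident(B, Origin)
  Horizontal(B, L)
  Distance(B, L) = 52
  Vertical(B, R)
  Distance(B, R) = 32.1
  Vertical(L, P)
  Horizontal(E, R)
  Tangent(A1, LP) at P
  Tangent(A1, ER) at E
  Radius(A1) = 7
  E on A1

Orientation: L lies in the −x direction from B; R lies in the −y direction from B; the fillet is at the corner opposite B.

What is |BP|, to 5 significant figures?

57.741

The virtual corner opposite B is at (-52.000, -32.100). The tangent condition forces HP to be normal to LP and tangency of A1 to ER means the radius HE is perpendicular to ER, with radius 7.0, so the center H sits 7.0 in from both sides at H = (-45.000, -25.100). That places the tangent points at P = (-52.000, -25.100) on LP and E = (-45.000, -32.100) on ER. Then |BP| = |P − B| = 57.741.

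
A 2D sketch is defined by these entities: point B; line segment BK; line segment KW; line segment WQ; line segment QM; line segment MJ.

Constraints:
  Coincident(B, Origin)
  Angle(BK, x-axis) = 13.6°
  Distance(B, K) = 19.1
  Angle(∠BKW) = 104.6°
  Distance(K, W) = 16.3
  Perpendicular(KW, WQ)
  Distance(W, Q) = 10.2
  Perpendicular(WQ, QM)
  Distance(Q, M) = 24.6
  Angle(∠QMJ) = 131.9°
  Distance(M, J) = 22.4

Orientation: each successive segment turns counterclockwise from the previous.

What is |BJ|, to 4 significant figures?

31.03

WQ ⟂ QM, so QM runs at -91.00°; with |QM| = 24.6, M = (8.221, -3.630). ∠QMJ = 131.9° gives MJ at -42.90° from the x-axis; with |MJ| = 22.4, J = (24.63, -18.88). Then |BJ| = |J − B| = 31.03.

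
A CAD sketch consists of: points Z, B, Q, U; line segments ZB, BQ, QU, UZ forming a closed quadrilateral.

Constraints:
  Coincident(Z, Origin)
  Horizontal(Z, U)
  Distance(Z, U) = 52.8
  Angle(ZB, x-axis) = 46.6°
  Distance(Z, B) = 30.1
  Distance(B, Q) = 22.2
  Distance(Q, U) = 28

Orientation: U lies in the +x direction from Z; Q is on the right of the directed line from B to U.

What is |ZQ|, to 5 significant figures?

24.800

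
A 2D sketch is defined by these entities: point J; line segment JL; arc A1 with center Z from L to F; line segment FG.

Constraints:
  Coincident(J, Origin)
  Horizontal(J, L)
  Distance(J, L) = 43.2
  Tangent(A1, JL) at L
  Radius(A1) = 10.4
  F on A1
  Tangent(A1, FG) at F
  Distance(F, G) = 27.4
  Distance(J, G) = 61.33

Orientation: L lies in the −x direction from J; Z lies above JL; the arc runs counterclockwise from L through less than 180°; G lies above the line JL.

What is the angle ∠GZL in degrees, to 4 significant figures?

172.7°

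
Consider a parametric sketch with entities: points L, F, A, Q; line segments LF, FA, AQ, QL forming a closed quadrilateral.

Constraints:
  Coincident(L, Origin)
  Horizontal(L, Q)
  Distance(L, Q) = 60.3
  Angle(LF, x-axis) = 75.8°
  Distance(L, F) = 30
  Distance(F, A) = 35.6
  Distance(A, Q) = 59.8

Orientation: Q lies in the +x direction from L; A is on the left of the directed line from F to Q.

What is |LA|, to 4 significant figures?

62.96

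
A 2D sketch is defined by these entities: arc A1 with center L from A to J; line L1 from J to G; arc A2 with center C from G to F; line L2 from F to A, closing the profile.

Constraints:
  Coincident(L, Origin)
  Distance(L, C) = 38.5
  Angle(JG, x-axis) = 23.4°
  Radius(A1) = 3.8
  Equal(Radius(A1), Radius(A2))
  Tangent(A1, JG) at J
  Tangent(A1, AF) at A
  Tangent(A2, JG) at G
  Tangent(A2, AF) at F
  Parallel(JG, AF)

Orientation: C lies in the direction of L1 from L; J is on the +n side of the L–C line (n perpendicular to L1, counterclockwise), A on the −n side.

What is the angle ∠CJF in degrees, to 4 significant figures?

5.530°

Tangency of A1 to both parallel lines with radius 3.8 puts J and A at L ± 3.8·n: J = (-1.509, 3.487), A = (1.509, -3.487). Equal radii place G and F the same way about C: G = C + 3.8·n = (33.82, 18.78), F = C − 3.8·n = (36.84, 11.80). Then cos ∠CJF = JC·JF / (|JC||JF|), giving 5.530°.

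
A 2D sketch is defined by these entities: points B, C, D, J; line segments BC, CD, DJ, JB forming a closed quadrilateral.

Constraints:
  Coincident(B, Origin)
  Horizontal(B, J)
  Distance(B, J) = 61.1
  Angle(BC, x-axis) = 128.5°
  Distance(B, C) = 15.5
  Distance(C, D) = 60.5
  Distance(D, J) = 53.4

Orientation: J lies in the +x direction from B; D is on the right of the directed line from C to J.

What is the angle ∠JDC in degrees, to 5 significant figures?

77.856°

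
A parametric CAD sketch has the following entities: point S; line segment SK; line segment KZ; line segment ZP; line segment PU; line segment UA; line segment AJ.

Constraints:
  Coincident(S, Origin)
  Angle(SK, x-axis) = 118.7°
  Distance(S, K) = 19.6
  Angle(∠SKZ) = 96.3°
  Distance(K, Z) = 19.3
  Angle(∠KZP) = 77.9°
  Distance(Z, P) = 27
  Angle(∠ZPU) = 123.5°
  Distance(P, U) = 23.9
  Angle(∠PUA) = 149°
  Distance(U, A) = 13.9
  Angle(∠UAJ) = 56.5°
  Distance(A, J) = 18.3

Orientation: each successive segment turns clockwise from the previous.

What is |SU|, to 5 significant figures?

16.921

S is at the origin; SK runs at 118.7° with length 19.6, so K = (-9.4124, 17.192). ∠SKZ = 96.3° gives KZ at 35.000° from the x-axis; with |KZ| = 19.3, Z = (6.3973, 28.262). ∠KZP = 77.9° gives ZP at -67.100° from the x-axis; with |ZP| = 27.0, P = (16.904, 3.3901). ∠ZPU = 123.5° gives PU at -123.60° from the x-axis; with |PU| = 23.9, U = (3.6775, -16.517). Then |SU| = |U − S| = 16.921.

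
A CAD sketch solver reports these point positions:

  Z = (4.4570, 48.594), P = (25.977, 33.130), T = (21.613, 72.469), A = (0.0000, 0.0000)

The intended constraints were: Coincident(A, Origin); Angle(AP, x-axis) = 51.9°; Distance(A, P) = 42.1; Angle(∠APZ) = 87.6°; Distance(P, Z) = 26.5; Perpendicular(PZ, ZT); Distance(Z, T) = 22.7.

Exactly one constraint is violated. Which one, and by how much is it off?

Distance(Z, T) = 22.7 — off by 6.70.

A = (0.00, 0.00) ✓; AP at 51.90° ✓; |AP| = 42.10 ✓; ∠APZ = 87.60° ✓; |PZ| = 26.50 ✓; ∠(PZ, ZT) = 90.00° ✓; |ZT| = 29.40 ✗.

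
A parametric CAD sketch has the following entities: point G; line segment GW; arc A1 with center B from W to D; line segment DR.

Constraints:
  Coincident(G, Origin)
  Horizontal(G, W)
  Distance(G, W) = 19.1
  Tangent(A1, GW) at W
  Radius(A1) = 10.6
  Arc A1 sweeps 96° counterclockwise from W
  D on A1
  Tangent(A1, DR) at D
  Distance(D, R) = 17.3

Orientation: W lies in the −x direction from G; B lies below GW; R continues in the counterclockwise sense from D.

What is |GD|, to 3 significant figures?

31.9

The tangent condition forces BW to be normal to GW, so B = W + (0, -10.6) = (-19.1, -10.6). On A1, W sits at bearing 90° from B; a 96° counterclockwise sweep puts D at bearing 186°, so D = B + 10.6·(cos 186°, sin 186°) = (-29.6, -11.7). Then |GD| = |D − G| = 31.9.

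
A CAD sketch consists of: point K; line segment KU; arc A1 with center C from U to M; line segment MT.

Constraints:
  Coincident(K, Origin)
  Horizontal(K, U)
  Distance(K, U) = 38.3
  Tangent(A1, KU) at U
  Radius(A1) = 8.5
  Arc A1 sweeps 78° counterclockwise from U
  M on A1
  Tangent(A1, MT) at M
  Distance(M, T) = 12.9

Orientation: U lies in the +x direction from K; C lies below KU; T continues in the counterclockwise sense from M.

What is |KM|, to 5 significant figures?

30.732

K is at the origin; K and U share the same y with |KU| = 38.3 and U on the +x side, so U = (38.300, 0.0000). The tangent condition forces CU to be normal to KU, so C = U + (0, -8.5) = (38.300, -8.5000). On A1, U sits at bearing 90° from C; a 78° counterclockwise sweep puts M at bearing 168°, so M = C + 8.5·(cos 168°, sin 168°) = (29.986, -6.7328). Then |KM| = |M − K| = 30.732.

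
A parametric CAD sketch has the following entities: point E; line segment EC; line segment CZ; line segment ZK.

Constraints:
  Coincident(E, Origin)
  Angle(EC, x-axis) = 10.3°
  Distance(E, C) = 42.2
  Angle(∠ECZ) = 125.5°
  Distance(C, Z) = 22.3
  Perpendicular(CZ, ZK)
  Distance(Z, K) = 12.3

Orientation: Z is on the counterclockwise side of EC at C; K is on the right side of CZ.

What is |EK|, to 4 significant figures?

66.09

E is at the origin; EC runs at 10.3° with length 42.2, so C = 42.2·(cos 10.3°, sin 10.3°) = (41.52, 7.545). ∠ECZ = 125.5°, so CZ runs at 10.3° + (180° − 125.5°) = 64.80° from the x-axis; with |CZ| = 22.3, Z = C + 22.3·(cos 64.80°, sin 64.80°) = (51.01, 27.72). CZ ⟂ ZK; with |ZK| = 12.3 on the right of CZ, K = Z + 12.3·(0.9048, -0.4258) = (62.14, 22.49). Then |EK| = |K − E| = 66.09.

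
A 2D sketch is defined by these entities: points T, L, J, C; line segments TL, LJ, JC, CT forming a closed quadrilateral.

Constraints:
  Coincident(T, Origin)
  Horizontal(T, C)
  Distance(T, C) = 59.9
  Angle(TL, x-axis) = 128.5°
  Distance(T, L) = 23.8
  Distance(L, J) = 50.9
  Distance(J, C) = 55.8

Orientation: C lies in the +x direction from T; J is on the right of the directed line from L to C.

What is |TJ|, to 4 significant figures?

27.63

T is at the origin; TC is horizontal with |TC| = 59.9 and C in +x, so C = (59.9, 0). TL runs at 128.5° with |TL| = 23.8, so L = (-14.82, 18.63). J is determined by |LJ| = 50.9 and |JC| = 55.8 together: it lies at the intersection of circle(L, 50.9) and circle(C, 55.8). With |LC| = 77.00, the foot of the radical line on LC is 35.11 from L and the perpendicular offset is √(50.9² − 35.11²) = 36.86. Taking the right-of-LC solution: J = (10.33, -25.63).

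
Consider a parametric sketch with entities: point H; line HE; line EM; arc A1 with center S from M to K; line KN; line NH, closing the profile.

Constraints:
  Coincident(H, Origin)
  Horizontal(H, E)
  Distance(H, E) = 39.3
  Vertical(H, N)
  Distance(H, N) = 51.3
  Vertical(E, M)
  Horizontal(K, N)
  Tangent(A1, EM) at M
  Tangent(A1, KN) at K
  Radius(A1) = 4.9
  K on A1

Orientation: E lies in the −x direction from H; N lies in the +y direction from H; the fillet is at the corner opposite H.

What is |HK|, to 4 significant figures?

61.77

H is at the origin; H and E share the same y with |HE| = 39.3 and E on the −x side, so E = (-39.30, 0.000). H and N share the same x with |HN| = 51.3 and N on the +y side, so N = (0.000, 51.30). The virtual corner opposite H is at (-39.30, 51.30). Tangency of A1 to EM means the radius SM is perpendicular to EM and A1 meets KN tangentially, so SK is at right angles to KN, with radius 4.9, so the center S sits 4.9 in from both sides at S = (-34.40, 46.40). That places the tangent points at M = (-39.30, 46.40) on EM and K = (-34.40, 51.30) on KN. Then |HK| = |K − H| = 61.77.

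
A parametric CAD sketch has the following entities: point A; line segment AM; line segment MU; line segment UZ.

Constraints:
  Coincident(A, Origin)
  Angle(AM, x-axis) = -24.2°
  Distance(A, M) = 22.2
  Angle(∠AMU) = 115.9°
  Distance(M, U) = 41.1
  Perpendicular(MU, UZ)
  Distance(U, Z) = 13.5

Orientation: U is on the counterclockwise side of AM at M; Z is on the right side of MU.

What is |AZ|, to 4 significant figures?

60.83

∠AMU = 115.9°, so MU runs at -24.2° + (180° − 115.9°) = 39.90° from the x-axis; with |MU| = 41.1, U = M + 41.1·(cos 39.90°, sin 39.90°) = (51.78, 17.26). The perpendicularity gives UZ at right angles to MU; with |UZ| = 13.5 on the right of MU, Z = U + 13.5·(0.6414, -0.7672) = (60.44, 6.907). Then |AZ| = |Z − A| = 60.83.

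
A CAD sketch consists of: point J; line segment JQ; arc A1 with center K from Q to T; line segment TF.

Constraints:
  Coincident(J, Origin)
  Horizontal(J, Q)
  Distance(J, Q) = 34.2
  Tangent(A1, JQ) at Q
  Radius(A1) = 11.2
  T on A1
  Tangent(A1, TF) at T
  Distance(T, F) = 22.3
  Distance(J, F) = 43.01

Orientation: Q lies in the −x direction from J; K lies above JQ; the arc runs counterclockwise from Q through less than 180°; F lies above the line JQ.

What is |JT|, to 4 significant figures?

26.21

Checks: ∠(KQ, QJ) = 90.00° ✓; |KT| = 11.20 ✓; ∠(KT, TF) = 90.00° ✓; |TF| = 22.30 ✓; |JF| = 43.01 ✓.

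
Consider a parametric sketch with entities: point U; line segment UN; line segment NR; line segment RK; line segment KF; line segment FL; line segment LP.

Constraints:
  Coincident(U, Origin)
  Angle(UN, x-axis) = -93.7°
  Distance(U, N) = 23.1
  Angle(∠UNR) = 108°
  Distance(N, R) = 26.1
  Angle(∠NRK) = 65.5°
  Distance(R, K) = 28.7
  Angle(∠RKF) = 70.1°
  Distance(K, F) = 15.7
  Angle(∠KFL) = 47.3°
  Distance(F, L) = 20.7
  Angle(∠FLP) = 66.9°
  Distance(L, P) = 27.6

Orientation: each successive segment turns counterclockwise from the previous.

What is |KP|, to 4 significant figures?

13.87

U is at the origin; UN runs at -93.7° with length 23.1, so N = (-1.491, -23.05). ∠UNR = 108.0° gives NR at -21.70° from the x-axis; with |NR| = 26.1, R = (22.76, -32.70). ∠NRK = 65.5° gives RK at 92.80° from the x-axis; with |RK| = 28.7, K = (21.36, -4.037). ∠RKF = 70.1° gives KF at -157.3° from the x-axis; with |KF| = 15.7, F = (6.874, -10.10). ∠KFL = 47.3° gives FL at -24.60° from the x-axis; with |FL| = 20.7, L = (25.70, -18.71). ∠FLP = 66.9° gives LP at 88.50° from the x-axis; with |LP| = 27.6, P = (26.42, 8.878). Then |KP| = |P − K| = 13.87.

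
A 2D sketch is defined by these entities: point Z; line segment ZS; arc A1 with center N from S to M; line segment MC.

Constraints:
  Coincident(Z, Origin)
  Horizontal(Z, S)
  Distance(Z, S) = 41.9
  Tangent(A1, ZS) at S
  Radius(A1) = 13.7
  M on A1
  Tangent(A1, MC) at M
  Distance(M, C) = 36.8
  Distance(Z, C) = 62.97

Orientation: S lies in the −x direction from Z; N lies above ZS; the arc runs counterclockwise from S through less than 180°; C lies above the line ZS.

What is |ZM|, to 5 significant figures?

32.686

Z is at the origin; ZS is horizontal with |ZS| = 41.9 and S on the −x side, so S = (-41.900, 0.0000). A1 meets ZS tangentially, so NS is at right angles to ZS, so N = S + (0, 13.7) = (-41.900, 13.700). Since NM ⟂ MC (tangency), |NC| = √(13.7² + 36.8²) = 39.267 regardless of where M sits on A1. So C lies on both circle(Z, 62.97) and circle(N, 39.267); the above-ZS intersection is C = (-34.989, 52.354). M is the foot of the tangent from C: M = (-28.420, 16.146).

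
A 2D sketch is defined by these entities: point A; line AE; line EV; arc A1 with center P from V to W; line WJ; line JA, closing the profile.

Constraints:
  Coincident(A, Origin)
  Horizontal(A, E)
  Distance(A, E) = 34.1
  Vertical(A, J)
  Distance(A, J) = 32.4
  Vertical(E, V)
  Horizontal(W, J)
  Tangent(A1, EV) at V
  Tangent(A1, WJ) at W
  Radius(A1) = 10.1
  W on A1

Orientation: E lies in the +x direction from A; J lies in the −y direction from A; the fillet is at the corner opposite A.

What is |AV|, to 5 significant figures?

40.744

A is at the origin; AE is horizontal with |AE| = 34.1 and E on the +x side, so E = (34.100, 0.0000). AJ is vertical with |AJ| = 32.4 and J on the −y side, so J = (0.0000, -32.400). The virtual corner opposite A is at (34.100, -32.400). Tangency of A1 to EV means the radius PV is perpendicular to EV and the tangent condition forces PW to be normal to WJ, with radius 10.1, so the center P sits 10.1 in from both sides at P = (24.000, -22.300). That places the tangent points at V = (34.100, -22.300) on EV and W = (24.000, -32.400) on WJ. Then |AV| = |V − A| = 40.744.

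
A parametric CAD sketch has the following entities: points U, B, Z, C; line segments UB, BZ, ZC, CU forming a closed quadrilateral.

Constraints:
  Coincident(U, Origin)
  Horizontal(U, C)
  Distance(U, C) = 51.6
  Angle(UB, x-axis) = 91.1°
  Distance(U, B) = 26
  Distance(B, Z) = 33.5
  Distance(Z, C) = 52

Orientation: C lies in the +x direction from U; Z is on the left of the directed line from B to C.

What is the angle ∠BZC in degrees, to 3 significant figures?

82.8°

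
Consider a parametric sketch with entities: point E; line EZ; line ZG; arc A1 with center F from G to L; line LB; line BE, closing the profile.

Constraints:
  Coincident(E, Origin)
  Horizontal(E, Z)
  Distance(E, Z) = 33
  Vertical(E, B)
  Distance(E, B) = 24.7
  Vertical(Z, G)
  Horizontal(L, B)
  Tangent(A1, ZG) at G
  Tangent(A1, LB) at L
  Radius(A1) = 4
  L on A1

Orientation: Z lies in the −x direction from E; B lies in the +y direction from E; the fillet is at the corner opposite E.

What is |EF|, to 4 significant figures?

35.63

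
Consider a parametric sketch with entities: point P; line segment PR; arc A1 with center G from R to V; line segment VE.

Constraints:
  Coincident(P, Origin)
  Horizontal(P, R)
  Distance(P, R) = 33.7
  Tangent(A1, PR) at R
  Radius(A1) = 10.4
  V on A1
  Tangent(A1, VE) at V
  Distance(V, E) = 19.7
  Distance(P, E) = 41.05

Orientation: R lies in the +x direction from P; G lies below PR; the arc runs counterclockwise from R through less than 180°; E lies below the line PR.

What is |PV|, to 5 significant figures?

26.300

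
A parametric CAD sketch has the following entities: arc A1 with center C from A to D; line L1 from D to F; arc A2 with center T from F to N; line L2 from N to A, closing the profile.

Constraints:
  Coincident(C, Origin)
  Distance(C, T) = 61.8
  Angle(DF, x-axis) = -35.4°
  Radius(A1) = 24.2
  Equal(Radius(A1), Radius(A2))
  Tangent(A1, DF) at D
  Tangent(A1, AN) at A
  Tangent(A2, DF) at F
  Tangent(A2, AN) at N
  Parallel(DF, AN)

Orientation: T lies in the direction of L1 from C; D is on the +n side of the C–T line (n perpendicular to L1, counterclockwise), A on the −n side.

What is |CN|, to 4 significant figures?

66.37

Tangency of A1 to both parallel lines with radius 24.2 puts D and A at C ± 24.2·n: D = (14.02, 19.73), A = (-14.02, -19.73). Equal radii place F and N the same way about T: F = T + 24.2·n = (64.39, -16.07), N = T − 24.2·n = (36.36, -55.53). Then |CN| = |N − C| = 66.37.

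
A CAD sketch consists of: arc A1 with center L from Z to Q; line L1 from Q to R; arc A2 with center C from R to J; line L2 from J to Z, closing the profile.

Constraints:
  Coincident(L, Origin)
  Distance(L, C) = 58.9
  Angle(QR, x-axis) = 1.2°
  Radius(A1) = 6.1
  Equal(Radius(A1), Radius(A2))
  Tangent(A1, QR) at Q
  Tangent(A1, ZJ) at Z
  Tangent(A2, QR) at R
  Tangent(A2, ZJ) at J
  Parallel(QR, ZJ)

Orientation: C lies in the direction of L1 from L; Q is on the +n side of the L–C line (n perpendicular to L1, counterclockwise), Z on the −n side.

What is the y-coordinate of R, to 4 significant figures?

7.332

Tangency of A1 to both parallel lines with radius 6.1 puts Q and Z at L ± 6.1·n: Q = (-0.1277, 6.099), Z = (0.1277, -6.099). Equal radii place R and J the same way about C: R = C + 6.1·n = (58.76, 7.332), J = C − 6.1·n = (59.01, -4.865). So R.y = 7.332.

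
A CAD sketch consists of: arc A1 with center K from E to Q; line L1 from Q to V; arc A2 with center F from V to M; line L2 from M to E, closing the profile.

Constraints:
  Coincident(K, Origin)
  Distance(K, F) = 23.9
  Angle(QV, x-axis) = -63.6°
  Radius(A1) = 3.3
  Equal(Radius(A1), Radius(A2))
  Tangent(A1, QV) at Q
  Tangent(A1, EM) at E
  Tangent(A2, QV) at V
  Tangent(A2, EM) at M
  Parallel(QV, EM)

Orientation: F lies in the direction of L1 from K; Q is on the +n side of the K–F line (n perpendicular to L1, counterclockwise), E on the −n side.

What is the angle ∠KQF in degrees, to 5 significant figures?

82.139°

The slot axis is L1's direction at -63.6°, so u = (cos -63.6°, sin -63.6°) = (0.44464, -0.89571) and n = (−sin -63.6°, cos -63.6°) = (0.89571, 0.44464). K is at the origin and F lies 23.9 along u from K, so F = 23.9·u = (10.627, -21.408). Tangency of A1 to both parallel lines with radius 3.3 puts Q and E at K ± 3.3·n: Q = (2.9558, 1.4673), E = (-2.9558, -1.4673). Then cos ∠KQF = QK·QF / (|QK||QF|), giving 82.139°.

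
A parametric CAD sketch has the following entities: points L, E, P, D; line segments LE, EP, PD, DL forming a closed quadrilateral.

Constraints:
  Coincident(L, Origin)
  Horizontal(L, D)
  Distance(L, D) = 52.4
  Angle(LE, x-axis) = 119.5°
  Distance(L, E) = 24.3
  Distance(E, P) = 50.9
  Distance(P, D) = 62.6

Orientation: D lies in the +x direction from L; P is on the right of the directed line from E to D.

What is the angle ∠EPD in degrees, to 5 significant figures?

72.472°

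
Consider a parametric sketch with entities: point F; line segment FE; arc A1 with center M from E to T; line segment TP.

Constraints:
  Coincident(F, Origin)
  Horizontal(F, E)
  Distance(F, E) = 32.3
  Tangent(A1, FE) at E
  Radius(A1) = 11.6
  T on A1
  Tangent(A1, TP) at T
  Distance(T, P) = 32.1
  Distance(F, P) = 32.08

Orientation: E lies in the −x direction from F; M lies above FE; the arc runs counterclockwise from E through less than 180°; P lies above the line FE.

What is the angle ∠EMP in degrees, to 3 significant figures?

126°

F is at the origin; FE is horizontal with |FE| = 32.3 and E on the −x side, so E = (-32.3, 0.00). Since A1 is tangent to FE there, ME ⟂ FE, so M = E + (0, 11.6) = (-32.3, 11.6). Since MT ⟂ TP (tangency), |MP| = √(11.6² + 32.1²) = 34.1 regardless of where T sits on A1. So P lies on both circle(F, 32.08) and circle(M, 34.1); the above-FE intersection is P = (-4.74, 31.7). T is the foot of the tangent from P: T = (-22.7, 5.11).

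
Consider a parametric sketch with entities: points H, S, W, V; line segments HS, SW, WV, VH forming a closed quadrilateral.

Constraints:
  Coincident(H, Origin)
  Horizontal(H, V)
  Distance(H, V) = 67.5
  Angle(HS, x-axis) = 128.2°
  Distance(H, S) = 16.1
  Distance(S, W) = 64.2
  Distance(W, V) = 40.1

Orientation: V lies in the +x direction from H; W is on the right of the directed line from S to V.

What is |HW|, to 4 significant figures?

48.56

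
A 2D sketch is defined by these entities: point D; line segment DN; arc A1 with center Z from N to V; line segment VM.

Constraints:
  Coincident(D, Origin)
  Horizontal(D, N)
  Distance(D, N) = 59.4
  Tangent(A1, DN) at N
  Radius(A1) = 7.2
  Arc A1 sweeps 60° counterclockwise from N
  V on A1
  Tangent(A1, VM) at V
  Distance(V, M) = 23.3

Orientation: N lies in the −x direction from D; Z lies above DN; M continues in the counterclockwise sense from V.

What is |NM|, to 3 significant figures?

29.8

D is at the origin; DN is horizontal with |DN| = 59.4 and N on the −x side, so N = (-59.4, 0.00). Tangency of A1 to DN means the radius ZN is perpendicular to DN, so Z = N + (0, 7.2) = (-59.4, 7.20). On A1, N sits at bearing -90° from Z; a 60° counterclockwise sweep puts V at bearing -30°, so V = Z + 7.2·(cos -30°, sin -30°) = (-53.2, 3.60). Since A1 is tangent to VM there, ZV ⟂ VM, so VM runs along (−sin -30°, cos -30°); with |VM| = 23.3, M = (-41.5, 23.8). Then |NM| = |M − N| = 29.8.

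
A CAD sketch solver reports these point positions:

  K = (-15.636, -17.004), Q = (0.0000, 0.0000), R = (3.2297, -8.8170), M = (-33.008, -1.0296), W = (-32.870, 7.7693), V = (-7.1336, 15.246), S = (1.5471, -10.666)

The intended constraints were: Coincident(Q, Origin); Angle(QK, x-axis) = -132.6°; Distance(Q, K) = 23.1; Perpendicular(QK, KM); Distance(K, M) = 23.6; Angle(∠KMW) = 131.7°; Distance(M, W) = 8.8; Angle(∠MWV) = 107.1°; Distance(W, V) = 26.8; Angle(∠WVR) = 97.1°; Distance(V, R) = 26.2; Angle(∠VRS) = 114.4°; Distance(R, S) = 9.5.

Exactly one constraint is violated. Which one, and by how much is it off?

Distance(R, S) = 9.5 — off by 7.00.

Q = (0.00, 0.00) ✓; QK at -132.6° ✓; |QK| = 23.10 ✓; ∠(QK, KM) = 90.00° ✓; |KM| = 23.60 ✓; ∠KMW = 131.7° ✓; |MW| = 8.800 ✓; ∠MWV = 107.1° ✓; |WV| = 26.80 ✓; ∠WVR = 97.10° ✓; |VR| = 26.20 ✓; ∠VRS = 114.4° ✓; |RS| = 2.500 ✗.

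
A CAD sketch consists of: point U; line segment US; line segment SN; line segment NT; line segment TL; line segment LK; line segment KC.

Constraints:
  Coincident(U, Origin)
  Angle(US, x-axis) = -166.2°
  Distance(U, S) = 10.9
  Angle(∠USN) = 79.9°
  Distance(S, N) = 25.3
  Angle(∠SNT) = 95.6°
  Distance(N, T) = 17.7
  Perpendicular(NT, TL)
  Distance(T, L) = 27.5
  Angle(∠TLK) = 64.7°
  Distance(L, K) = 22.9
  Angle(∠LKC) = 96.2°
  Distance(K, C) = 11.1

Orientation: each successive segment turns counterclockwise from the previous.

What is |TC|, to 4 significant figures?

18.54

∠TLK = 64.7° gives LK at -136.4° from the x-axis; with |LK| = 22.9, K = (-8.749, -9.856). ∠LKC = 96.2° gives KC at -52.60° from the x-axis; with |KC| = 11.1, C = (-2.007, -18.67). Then |TC| = |C − T| = 18.54.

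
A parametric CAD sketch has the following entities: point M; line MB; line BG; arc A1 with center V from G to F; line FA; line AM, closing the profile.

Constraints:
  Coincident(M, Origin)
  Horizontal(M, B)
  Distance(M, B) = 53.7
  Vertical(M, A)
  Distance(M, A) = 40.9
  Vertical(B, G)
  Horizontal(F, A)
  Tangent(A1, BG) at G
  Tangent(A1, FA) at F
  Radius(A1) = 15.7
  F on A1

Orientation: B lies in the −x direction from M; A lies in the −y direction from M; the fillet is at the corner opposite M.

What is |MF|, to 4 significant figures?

55.83

The virtual corner opposite M is at (-53.70, -40.90). The tangent condition forces VG to be normal to BG and the tangent condition forces VF to be normal to FA, with radius 15.7, so the center V sits 15.7 in from both sides at V = (-38.00, -25.20). That places the tangent points at G = (-53.70, -25.20) on BG and F = (-38.00, -40.90) on FA. Then |MF| = |F − M| = 55.83.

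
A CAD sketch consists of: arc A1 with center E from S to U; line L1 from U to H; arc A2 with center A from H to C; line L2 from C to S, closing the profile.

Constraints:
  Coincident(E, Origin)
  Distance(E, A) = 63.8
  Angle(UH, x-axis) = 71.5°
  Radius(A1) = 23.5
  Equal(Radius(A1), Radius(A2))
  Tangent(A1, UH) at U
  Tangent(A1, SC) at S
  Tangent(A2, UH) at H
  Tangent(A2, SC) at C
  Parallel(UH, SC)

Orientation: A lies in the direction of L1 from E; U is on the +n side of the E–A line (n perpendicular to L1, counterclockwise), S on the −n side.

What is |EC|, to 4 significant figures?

67.99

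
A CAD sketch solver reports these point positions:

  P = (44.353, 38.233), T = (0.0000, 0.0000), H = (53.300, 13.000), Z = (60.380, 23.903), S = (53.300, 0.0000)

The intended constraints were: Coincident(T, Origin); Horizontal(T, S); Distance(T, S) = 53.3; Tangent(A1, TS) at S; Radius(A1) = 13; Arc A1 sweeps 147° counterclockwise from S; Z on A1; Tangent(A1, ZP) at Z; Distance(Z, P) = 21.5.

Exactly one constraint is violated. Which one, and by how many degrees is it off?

Tangent(A1, ZP) at Z — off by 8.80°.

T = (0.00, 0.00) ✓; T.y = 0.00, S.y = 0.00 ✓; |TS| = 53.30 ✓; ∠(HS, ST) = 90.00° ✓; |HS| = 13.00 ✓; bearing(H→Z) − bearing(H→S) = 147.0° ✓; |HZ| = 13.00 ✓; ∠(HZ, ZP) = 98.80° ✗; |ZP| = 21.50 ✓.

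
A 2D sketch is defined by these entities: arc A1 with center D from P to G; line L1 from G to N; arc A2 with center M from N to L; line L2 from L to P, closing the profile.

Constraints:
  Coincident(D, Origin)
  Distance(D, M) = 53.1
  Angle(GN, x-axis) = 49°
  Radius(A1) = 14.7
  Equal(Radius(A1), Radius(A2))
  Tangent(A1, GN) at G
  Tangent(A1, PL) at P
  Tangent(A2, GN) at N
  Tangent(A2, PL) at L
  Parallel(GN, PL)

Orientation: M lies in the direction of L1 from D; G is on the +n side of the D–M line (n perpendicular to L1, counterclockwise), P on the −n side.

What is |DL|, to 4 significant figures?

55.10

The slot axis is L1's direction at 49.0°, so u = (cos 49.0°, sin 49.0°) = (0.6561, 0.7547) and n = (−sin 49.0°, cos 49.0°) = (-0.7547, 0.6561). D is at the origin and M lies 53.1 along u from D, so M = 53.1·u = (34.84, 40.08). Tangency of A1 to both parallel lines with radius 14.7 puts G and P at D ± 14.7·n: G = (-11.09, 9.644), P = (11.09, -9.644). Equal radii place N and L the same way about M: N = M + 14.7·n = (23.74, 49.72), L = M − 14.7·n = (45.93, 30.43). Then |DL| = |L − D| = 55.10.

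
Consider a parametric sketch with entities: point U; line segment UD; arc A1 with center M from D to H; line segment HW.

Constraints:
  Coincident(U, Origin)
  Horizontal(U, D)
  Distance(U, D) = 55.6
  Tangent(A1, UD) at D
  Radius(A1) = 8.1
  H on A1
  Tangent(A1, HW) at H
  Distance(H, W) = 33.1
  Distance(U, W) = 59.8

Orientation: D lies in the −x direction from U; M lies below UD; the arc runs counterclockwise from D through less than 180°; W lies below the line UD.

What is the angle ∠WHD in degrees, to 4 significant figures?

118.4°

U is at the origin; UD is horizontal with |UD| = 55.6 and D on the −x side, so D = (-55.60, 0.000). The tangent condition forces MD to be normal to UD, so M = D + (0, -8.1) = (-55.60, -8.100). Since MH ⟂ HW (tangency), |MW| = √(8.1² + 33.1²) = 34.08 regardless of where H sits on A1. So W lies on both circle(U, 59.8) and circle(M, 34.08); the below-UD intersection is W = (-44.25, -40.23). H is the foot of the tangent from W: H = (-62.38, -12.54).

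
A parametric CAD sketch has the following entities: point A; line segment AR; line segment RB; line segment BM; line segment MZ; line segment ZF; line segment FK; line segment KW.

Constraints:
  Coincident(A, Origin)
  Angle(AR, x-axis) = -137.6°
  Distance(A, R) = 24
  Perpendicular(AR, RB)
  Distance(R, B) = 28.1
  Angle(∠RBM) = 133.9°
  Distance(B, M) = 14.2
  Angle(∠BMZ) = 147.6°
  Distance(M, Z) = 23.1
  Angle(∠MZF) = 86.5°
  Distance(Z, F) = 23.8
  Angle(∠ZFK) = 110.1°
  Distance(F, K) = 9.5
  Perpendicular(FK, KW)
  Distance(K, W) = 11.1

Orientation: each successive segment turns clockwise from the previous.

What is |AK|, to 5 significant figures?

14.998

A is at the origin; AR runs at -137.6° with length 24.0, so R = (-17.723, -16.183). AR is perpendicular to RB, so RB runs at 132.40°; with |RB| = 28.1, B = (-36.671, 4.5673). ∠RBM = 133.9° gives BM at 86.300° from the x-axis; with |BM| = 14.2, M = (-35.754, 18.738). ∠BMZ = 147.6° gives MZ at 53.900° from the x-axis; with |MZ| = 23.1, Z = (-22.144, 37.402). ∠MZF = 86.5° gives ZF at -39.600° from the x-axis; with |ZF| = 23.8, F = (-3.8058, 22.232). ∠ZFK = 110.1° gives FK at -109.50° from the x-axis; with |FK| = 9.5, K = (-6.9770, 13.277). Then |AK| = |K − A| = 14.998.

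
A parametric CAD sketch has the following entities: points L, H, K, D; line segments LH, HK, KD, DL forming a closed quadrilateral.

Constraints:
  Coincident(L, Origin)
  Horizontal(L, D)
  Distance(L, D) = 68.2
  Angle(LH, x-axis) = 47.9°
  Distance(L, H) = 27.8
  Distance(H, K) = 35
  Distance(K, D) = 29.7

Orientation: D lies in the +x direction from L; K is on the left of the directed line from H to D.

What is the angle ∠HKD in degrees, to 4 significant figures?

111.9°

L is at the origin; L and D share the same y with |LD| = 68.2 and D in +x, so D = (68.2, 0). LH runs at 47.9° with |LH| = 27.8, so H = (18.64, 20.63). K is determined by |HK| = 35.0 and |KD| = 29.7 together: it lies at the intersection of circle(H, 35.0) and circle(D, 29.7). With |HD| = 53.68, the foot of the radical line on HD is 30.04 from H and the perpendicular offset is √(35.0² − 30.04²) = 17.97. Taking the left-of-HD solution: K = (53.27, 25.68).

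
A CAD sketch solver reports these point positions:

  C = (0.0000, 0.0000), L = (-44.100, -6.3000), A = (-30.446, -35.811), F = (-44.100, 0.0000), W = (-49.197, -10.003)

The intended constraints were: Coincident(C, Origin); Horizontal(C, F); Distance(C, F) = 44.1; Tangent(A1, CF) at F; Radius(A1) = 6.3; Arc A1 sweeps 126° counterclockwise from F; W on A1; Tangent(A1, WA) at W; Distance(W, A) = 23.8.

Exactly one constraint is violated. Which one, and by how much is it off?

Distance(W, A) = 23.8 — off by 8.10.

C = (0.00, 0.00) ✓; C.y = 0.00, F.y = 0.00 ✓; |CF| = 44.10 ✓; ∠(LF, FC) = 90.00° ✓; |LF| = 6.300 ✓; bearing(L→W) − bearing(L→F) = 126.0° ✓; |LW| = 6.300 ✓; ∠(LW, WA) = 90.00° ✓; |WA| = 31.90 ✗.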